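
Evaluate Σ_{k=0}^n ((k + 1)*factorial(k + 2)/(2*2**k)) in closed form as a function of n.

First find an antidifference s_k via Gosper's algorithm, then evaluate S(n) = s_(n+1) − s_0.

Compute t_(k+1)/t_k: get (k + 2)*(k + 3)/(2*(k + 1)).
Gosper form: A/B · C(k+1)/C(k) with A=k/2 + 3/2, B=1, C=k + 1.
Key eq: (k/2 + 3/2)·f(k+1) = (1)·f(k) + (k + 1).
Bound: deg f ≤ 0.
A polynomial solution: f(k) = 2.
Get s_k = R·t_k = factorial(k + 2)/2**k with R(k) = B(k−1)f(k)/C(k) = 2/(k + 1).
s_(k+1) − s_k = (k + 1)*factorial(k + 2)/(2*2**k) = t_k.
Evaluate: s_(n+1) = 2**(-n - 1)*factorial(n + 3); subtract s_(0) = 2 ⇒ S(n) = -2 + factorial(n + 3)/(2*2**n).

S(n) = -2 + factorial(n + 3)/(2*2**n)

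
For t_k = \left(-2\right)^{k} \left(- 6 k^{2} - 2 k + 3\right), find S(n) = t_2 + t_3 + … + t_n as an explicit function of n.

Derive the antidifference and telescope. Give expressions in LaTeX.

S(n) = - 4 \left(-2\right)^{n} n^{2} - 4 \left(-2\right)^{n} n + 2 \left(-2\right)^{n} - 12

t_(k+1)/t_k = 2*(-2*k - 6*(k + 1)**2 + 1)/(6*k**2 + 2*k - 3).
Normal form (A,B,C) = (-2, 1, k**2 + k/3 - 1/2).
Solve (-2)·f(k+1) − (1)·f(k) = k**2 + k/3 - 1/2.
From deg A=0, deg B=0, deg C=2: d=2.
Coefficient equations give f(k) = -(2*k**2 - 2*k - 1)/6.
R(k) = B(k−1)·f(k)/C(k) = -(2*k**2 - 2*k - 1)/(6*k**2 + 2*k - 3); s_k = R·t_k = (-2)**k*(2*k**2 - 2*k - 1).
Δs = (-2)**k*(-6*k**2 - 2*k + 3), as required.
Σ_(k=2)^n t_k = s_(n+1) − s_(2) = ((-2)**(n + 1)*(2*n**2 + 2*n - 1)) − (12), i.e. -4*(-2)**n*n**2 - 4*(-2)**n*n + 2*(-2)**n - 12.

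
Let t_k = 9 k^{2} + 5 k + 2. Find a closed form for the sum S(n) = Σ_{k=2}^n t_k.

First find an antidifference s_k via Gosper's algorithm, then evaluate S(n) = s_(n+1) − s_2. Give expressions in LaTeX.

Compute t_(k+1)/t_k: get (9*k**2 + 23*k + 16)/(9*k**2 + 5*k + 2).
Gosper form: A/B · C(k+1)/C(k) with A=1, B=1, C=k**2 + 5*k/9 + 2/9.
f must satisfy (1)·f(k+1) − (1)·f(k) = k**2 + 5*k/9 + 2/9.
Degrees (0,0,2) ⇒ d ≤ 3.
Match coefficients ⇒ f(k) = k*(3*k**2 - 2*k + 1)/9.
So s_k = (B(k−1)f/C)·t_k = (k*(3*k**2 - 2*k + 1)/(9*k**2 + 5*k + 2))·t_k = k*(3*k**2 - 2*k + 1).
Δs = 9*k**2 + 5*k + 2, as required.
s_(n+1) = 3*n**3 + 7*n**2 + 6*n + 2 and s_(2) = 18, so S(n) = 3*n**3 + 7*n**2 + 6*n - 16.

S(n) = 3 n^{3} + 7 n^{2} + 6 n - 16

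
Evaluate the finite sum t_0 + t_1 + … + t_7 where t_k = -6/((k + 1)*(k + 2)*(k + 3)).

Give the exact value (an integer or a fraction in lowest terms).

Ratio r(k) = (k + 1)/(k + 4).
Factor: A=k + 1; B=k + 4; C=1.
Solve (k + 1)·f(k+1) − (k + 3)·f(k) = 1.
From deg A=1, deg B=1, deg C=0: d=2.
Solving with deg f ≤ 2: f(k) = k*(k + 3)/4.
So s_k = (B(k−1)f/C)·t_k = (k*(k + 3)**2/4)·t_k = 3*k*(-k - 3)/(2*(k + 1)*(k + 2)).
Check: Δs_k = -6/(k**3 + 6*k**2 + 11*k + 6). ✓
Sum = s_(8) − s_(0); s_(8) = -22/15, s_(0) = 0 ⇒ -22/15.

Σ = -22/15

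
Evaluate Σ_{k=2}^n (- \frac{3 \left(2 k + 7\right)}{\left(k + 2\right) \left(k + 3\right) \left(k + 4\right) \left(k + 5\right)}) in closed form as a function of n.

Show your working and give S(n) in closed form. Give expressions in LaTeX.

Compute t_(k+1)/t_k: get (k + 2)*(2*k + 9)/((k + 6)*(2*k + 7)).
So A=k + 2 and B=k + 6, with C=k + 7/2.
Key eq: (k + 2)·f(k+1) = (k + 5)·f(k) + (k + 7/2).
d = 3 from the (1,1,1) case.
Solving with deg f ≤ 3: f(k) = k*(k + 3)*(k + 6)/16.
R(k) = B(k−1)·f(k)/C(k) = k*(k + 3)*(k + 5)*(k + 6)/(8*(2*k + 7)); s_k = R·t_k = 3*k*(-k - 6)/(8*(k**2 + 6*k + 8)).
Δs = 3*(-2*k - 7)/(k**4 + 14*k**3 + 71*k**2 + 154*k + 120), as required.
Telescope: S(n) = s_(n+1) − s_(2) = 3*(-n**2 - 8*n - 7)/(8*(n**2 + 8*n + 15)) − (-1/4) = (-n**2 - 8*n + 9)/(8*(n**2 + 8*n + 15)).

S(n) = \frac{- n^{2} - 8 n + 9}{8 \left(n^{2} + 8 n + 15\right)}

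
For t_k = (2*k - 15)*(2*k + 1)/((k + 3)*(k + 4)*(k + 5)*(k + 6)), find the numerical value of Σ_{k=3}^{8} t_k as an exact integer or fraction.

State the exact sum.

The ratio is (4*k**3 - 8*k**2 - 99*k - 117)/(4*k**3 - 211*k - 105).
Gosper form: A/B · C(k+1)/C(k) with A=k + 3, B=k + 7, C=k**2 - 7*k - 15/4.
f must satisfy (k + 3)·f(k+1) − (k + 6)·f(k) = k**2 - 7*k - 15/4.
Degrees (1,1,2) ⇒ d ≤ 3.
Solve for f: f(k) = -k*(k**2 + 252*k + 47)/240 (degree 3 ≤ 3).
Get s_k = R·t_k = k*(-k**2 - 252*k - 47)/(60*(k**3 + 12*k**2 + 47*k + 60)) with R(k) = B(k−1)f(k)/C(k) = -k*(k + 6)*(k**2 + 252*k + 47)/(60*(2*k - 15)*(2*k + 1)).
Verify: (4*k**2 - 28*k - 15)/(k**4 + 18*k**3 + 119*k**2 + 342*k + 360) matches t_k.
Σ_(k=3)^(8) t_k = s_(9) − s_(3) = -599/3640 − (-29/240) = -191/4368.

Σ = -191/4368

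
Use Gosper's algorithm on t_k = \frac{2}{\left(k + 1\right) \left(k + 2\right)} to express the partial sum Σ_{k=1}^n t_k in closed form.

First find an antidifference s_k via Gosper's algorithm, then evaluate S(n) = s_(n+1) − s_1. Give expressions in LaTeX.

The ratio is (k + 1)/(k + 3).
A = k + 1, B = k + 3, C = 1.
Key eq: (k + 1)·f(k+1) = (k + 2)·f(k) + (1).
deg f ≤ 1 (via 1,1,0).
Match coefficients ⇒ f(k) = k.
So s_k = (B(k−1)f/C)·t_k = (k*(k + 2))·t_k = 2*k/(k + 1).
s_(k+1) − s_k = 2/(k**2 + 3*k + 2) = t_k.
Evaluate: s_(n+1) = 2*(n + 1)/(n + 2); subtract s_(1) = 1 ⇒ S(n) = n/(n + 2).

S(n) = \frac{n}{n + 2}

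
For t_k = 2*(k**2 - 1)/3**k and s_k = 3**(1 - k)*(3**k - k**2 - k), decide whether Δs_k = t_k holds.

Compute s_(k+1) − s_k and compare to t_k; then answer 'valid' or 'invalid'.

Valid: the claim telescopes to t_k.

s_(k+1) = (3**(k + 1) - k - (k + 1)**2 - 1)/3**k
s_(k+1) − s_k = 2*(k**2 - 1)/3**k
(s_(k+1) − s_k) − t_k = 0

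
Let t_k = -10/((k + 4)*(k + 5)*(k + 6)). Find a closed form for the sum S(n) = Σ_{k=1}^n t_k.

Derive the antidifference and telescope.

S(n) = n*(-n - 11)/(6*(n**2 + 11*n + 30))

Step 1: r(k) = (k + 4)/(k + 7).
So A=k + 4 and B=k + 7, with C=1.
Set up (k + 4)·f(k+1) − (k + 6)·f(k) − (1) = 0.
Degrees (1,1,0) ⇒ d ≤ 2.
Solving with deg f ≤ 2: f(k) = k*(k + 9)/40.
Certificate R = B(k−1)f/C = k*(k + 6)*(k + 9)/40 gives s_k = k*(-k - 9)/(4*(k + 4)*(k + 5)).
s_(k+1) − s_k = -10/(k**3 + 15*k**2 + 74*k + 120) = t_k.
Telescope: S(n) = s_(n+1) − s_(1) = (-n**2 - 11*n - 10)/(4*(n**2 + 11*n + 30)) − (-1/12) = n*(-n - 11)/(6*(n**2 + 11*n + 30)).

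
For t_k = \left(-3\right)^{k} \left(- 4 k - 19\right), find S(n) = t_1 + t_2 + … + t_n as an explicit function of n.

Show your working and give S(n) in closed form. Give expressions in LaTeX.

S(n) = - 3 \left(-3\right)^{n} n - 15 \left(-3\right)^{n} + 15

Step 1: r(k) = 3*(-4*k - 23)/(4*k + 19).
A = -3, B = 1, C = k + 19/4.
f must satisfy (-3)·f(k+1) − (1)·f(k) = k + 19/4.
From deg A=0, deg B=0, deg C=1: d=1.
A polynomial solution: f(k) = -(k + 4)/4.
Get s_k = R·t_k = (-3)**k*(k + 4) with R(k) = B(k−1)f(k)/C(k) = -(k + 4)/(4*k + 19).
Verify: (-3)**k*(-4*k - 19) matches t_k.
Evaluate: s_(n+1) = (-3)**(n + 1)*(n + 5); subtract s_(1) = -15 ⇒ S(n) = -3*(-3)**n*n - 15*(-3)**n + 15.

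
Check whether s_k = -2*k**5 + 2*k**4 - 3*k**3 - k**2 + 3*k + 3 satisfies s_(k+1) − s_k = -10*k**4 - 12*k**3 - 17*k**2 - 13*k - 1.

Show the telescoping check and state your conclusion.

Valid — Δs_k = t_k.

s_(k+1) = -2*k**5 - 8*k**4 - 15*k**3 - 18*k**2 - 10*k + 2
s_(k+1) − s_k = -10*k**4 - 12*k**3 - 17*k**2 - 13*k - 1
(s_(k+1) − s_k) − t_k = 0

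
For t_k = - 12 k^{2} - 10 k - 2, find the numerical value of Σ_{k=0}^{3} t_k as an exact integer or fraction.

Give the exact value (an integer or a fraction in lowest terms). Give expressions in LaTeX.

Σ = -236

r(k) = (6*k**2 + 17*k + 12)/(6*k**2 + 5*k + 1) after simplifying.
Normal form (A,B,C) = (1, 1, k**2 + 5*k/6 + 1/6).
Need (1)·f(k+1) − (1)·f(k) = k**2 + 5*k/6 + 1/6.
Bound: deg f ≤ 3.
Solve for f: f(k) = k*(4*k**2 - k - 1)/12 (degree 3 ≤ 3).
Get s_k = R·t_k = k*(-4*k**2 + k + 1) with R(k) = B(k−1)f(k)/C(k) = k*(4*k**2 - k - 1)/(2*(2*k + 1)*(3*k + 1)).
Verify: -12*k**2 - 10*k - 2 matches t_k.
Sum = s_(4) − s_(0); s_(4) = -236, s_(0) = 0 ⇒ -236.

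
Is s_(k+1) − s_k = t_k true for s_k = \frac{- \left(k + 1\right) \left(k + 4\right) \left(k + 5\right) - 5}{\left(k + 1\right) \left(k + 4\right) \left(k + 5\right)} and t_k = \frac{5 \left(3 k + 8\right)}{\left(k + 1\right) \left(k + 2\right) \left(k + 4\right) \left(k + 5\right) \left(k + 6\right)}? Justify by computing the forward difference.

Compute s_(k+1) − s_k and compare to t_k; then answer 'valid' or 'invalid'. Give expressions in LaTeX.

s_(k+1) = (-(k + 2)*(k + 5)*(k + 6) - 5)/((k + 2)*(k + 5)*(k + 6))
s_(k+1) − s_k = 5*(3*k + 8)/(k**5 + 18*k**4 + 121*k**3 + 372*k**2 + 508*k + 240)
(s_(k+1) − s_k) − t_k = 0

Valid: the claim telescopes to t_k.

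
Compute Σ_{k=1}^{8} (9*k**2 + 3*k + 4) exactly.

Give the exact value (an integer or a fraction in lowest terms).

The ratio is (9*k**2 + 21*k + 16)/(9*k**2 + 3*k + 4).
So A=1 and B=1, with C=k**2 + k/3 + 4/9.
Need (1)·f(k+1) − (1)·f(k) = k**2 + k/3 + 4/9.
Degrees (0,0,2) ⇒ d ≤ 3.
Solving with deg f ≤ 3: f(k) = k*(3*k**2 - 3*k + 4)/9.
R(k) = B(k−1)·f(k)/C(k) = k*(3*k**2 - 3*k + 4)/(9*k**2 + 3*k + 4); s_k = R·t_k = k*(3*k**2 - 3*k + 4).
Check: Δs_k = 9*k**2 + 3*k + 4. ✓
Evaluate s at k=9 and k=1: 1980 and 4; difference 1976.

Σ = 1976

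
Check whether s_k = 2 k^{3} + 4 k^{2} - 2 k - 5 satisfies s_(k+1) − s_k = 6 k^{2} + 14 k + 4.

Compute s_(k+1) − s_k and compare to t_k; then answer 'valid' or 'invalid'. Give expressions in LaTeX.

s_(k+1) = 2*k**3 + 10*k**2 + 12*k - 1
s_(k+1) − s_k = 6*k**2 + 14*k + 4
(s_(k+1) − s_k) − t_k = 0

valid; difference matches t_k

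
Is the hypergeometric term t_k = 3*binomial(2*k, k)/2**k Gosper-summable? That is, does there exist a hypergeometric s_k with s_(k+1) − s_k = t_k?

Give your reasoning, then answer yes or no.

t_(k+1)/t_k = (2*k + 1)/(k + 1).
So A=2*k + 1 and B=k + 1, with C=1.
Need (2*k + 1)·f(k+1) − (k)·f(k) = 1.
deg f ≤ -1 (via 1,1,0).
deg f ≤ -1 is impossible — no certificate.

No. Not Gosper-summable.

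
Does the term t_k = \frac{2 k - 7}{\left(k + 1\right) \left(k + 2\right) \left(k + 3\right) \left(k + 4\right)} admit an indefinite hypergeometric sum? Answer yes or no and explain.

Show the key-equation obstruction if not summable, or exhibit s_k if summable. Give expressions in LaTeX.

t_(k+1)/t_k = (k + 1)*(2*k - 5)/((k + 5)*(2*k - 7)).
Gosper form: A/B · C(k+1)/C(k) with A=k + 1, B=k + 5, C=k - 7/2.
Solve (k + 1)·f(k+1) − (k + 4)·f(k) = k - 7/2.
deg f ≤ 3 (via 1,1,1).
Solving with deg f ≤ 3: f(k) = -k*(k**2 + 6*k + 14)/6.
Certificate R = B(k−1)f/C = -k*(k + 4)*(k**2 + 6*k + 14)/(3*(2*k - 7)) gives s_k = k*(-k**2 - 6*k - 14)/(3*(k + 1)*(k + 2)*(k + 3)).
Verify: (2*k - 7)/(k**4 + 10*k**3 + 35*k**2 + 50*k + 24) matches t_k.

Yes. s_k = \frac{k \left(- k^{2} - 6 k - 14\right)}{3 \left(k + 1\right) \left(k + 2\right) \left(k + 3\right)}.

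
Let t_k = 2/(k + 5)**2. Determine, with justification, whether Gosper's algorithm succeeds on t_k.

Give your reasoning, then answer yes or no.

No — t_k has no hypergeometric antidifference.

Compute t_(k+1)/t_k: get (k + 5)**2/(k + 6)**2.
Factor: A=k**2 + 10*k + 25; B=k**2 + 12*k + 36; C=1.
Need (k**2 + 10*k + 25)·f(k+1) − (k**2 + 10*k + 25)·f(k) = 1.
deg f ≤ 0 (via 2,2,0).
Write f(k) = c0. Then LHS − RHS = -1, requiring -1 = 0: contradictory. No certificate.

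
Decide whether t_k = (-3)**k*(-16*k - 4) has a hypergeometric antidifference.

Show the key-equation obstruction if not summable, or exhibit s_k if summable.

Yes. s_k = (-3)**k*(4*k - 2).

Compute t_(k+1)/t_k: get 3*(-4*k - 5)/(4*k + 1).
Factor: A=-3; B=1; C=k + 1/4.
f must satisfy (-3)·f(k+1) − (1)·f(k) = k + 1/4.
From deg A=0, deg B=0, deg C=1: d=1.
Solving with deg f ≤ 1: f(k) = -(2*k - 1)/8.
Get s_k = R·t_k = (-3)**k*(4*k - 2) with R(k) = B(k−1)f(k)/C(k) = -(2*k - 1)/(2*(4*k + 1)).
Δs = (-3)**k*(-16*k - 4), as required.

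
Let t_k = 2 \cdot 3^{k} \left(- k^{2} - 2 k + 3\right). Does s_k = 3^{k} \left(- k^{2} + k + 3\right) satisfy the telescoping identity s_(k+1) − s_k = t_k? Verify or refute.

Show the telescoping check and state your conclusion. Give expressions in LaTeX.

valid; difference matches t_k

s_(k+1) = 3**(k + 1)*(-k**2 - k + 3)
s_(k+1) − s_k = 2*3**k*(-k**2 - 2*k + 3)
(s_(k+1) − s_k) − t_k = 0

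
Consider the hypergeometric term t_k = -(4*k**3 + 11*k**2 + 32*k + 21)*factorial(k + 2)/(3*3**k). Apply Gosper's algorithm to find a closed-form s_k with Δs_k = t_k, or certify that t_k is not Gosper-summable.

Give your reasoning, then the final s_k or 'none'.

t_(k+1)/t_k = (4*k**4 + 35*k**3 + 135*k**2 + 266*k + 204)/(3*(4*k**3 + 11*k**2 + 32*k + 21)).
Normal form (A,B,C) = (k/3 + 1, 1, k**3 + 11*k**2/4 + 8*k + 21/4).
f must satisfy (k/3 + 1)·f(k+1) − (1)·f(k) = k**3 + 11*k**2/4 + 8*k + 21/4.
Degrees (1,0,3) ⇒ d ≤ 2.
Solving with deg f ≤ 2: f(k) = 3*(4*k**2 + 3*k + 1)/4.
So s_k = (B(k−1)f/C)·t_k = (3*(4*k**2 + 3*k + 1)/(4*k**3 + 11*k**2 + 32*k + 21))·t_k = -(4*k**2 + 3*k + 1)*factorial(k + 2)/3**k.
Verify: -(4*k**3 + 11*k**2 + 32*k + 21)*factorial(k + 2)/(3*3**k) matches t_k.

s_k = -(4*k**2 + 3*k + 1)*factorial(k + 2)/3**k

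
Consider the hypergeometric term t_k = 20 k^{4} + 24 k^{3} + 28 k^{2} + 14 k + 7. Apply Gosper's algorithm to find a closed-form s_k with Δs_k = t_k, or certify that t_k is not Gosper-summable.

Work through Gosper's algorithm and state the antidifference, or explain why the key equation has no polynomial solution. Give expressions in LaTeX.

s_k = k \left(4 k^{4} - 4 k^{3} + 4 k^{2} - k + 4\right)

Compute t_(k+1)/t_k: get (20*k**4 + 104*k**3 + 220*k**2 + 222*k + 93)/(20*k**4 + 24*k**3 + 28*k**2 + 14*k + 7).
Normal form (A,B,C) = (1, 1, k**4 + 6*k**3/5 + 7*k**2/5 + 7*k/10 + 7/20).
Need (1)·f(k+1) − (1)·f(k) = k**4 + 6*k**3/5 + 7*k**2/5 + 7*k/10 + 7/20.
From deg A=0, deg B=0, deg C=4: d=5.
Solve for f: f(k) = k*(4*k**4 - 4*k**3 + 4*k**2 - k + 4)/20 (degree 5 ≤ 5).
Certificate R = B(k−1)f/C = k*(4*k**4 - 4*k**3 + 4*k**2 - k + 4)/(20*k**4 + 24*k**3 + 28*k**2 + 14*k + 7) gives s_k = k*(4*k**4 - 4*k**3 + 4*k**2 - k + 4).
Check: Δs_k = 20*k**4 + 24*k**3 + 28*k**2 + 14*k + 7. ✓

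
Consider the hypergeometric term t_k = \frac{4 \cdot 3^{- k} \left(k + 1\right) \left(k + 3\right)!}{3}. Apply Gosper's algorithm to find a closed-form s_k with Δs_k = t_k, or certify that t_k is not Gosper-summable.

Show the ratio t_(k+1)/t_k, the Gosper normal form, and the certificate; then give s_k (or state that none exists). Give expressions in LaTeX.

s_k = 4 \cdot 3^{- k} \left(k + 3\right)!

The ratio is (k + 2)*(k + 4)/(3*(k + 1)).
Take A(k)=k/3 + 4/3, B(k)=1, C(k)=k + 1.
f must satisfy (k/3 + 4/3)·f(k+1) − (1)·f(k) = k + 1.
d = 0 from the (1,0,1) case.
Solve for f: f(k) = 3 (degree 0 ≤ 0).
Get s_k = R·t_k = 4*factorial(k + 3)/3**k with R(k) = B(k−1)f(k)/C(k) = 3/(k + 1).
Check: Δs_k = 4*(k + 1)*factorial(k + 3)/(3*3**k). ✓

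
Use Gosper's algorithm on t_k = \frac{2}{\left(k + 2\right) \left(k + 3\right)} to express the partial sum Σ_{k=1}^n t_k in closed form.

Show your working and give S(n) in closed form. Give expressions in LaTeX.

S(n) = \frac{2 n}{3 \left(n + 3\right)}

Compute t_(k+1)/t_k: get (k + 2)/(k + 4).
So A=k + 2 and B=k + 4, with C=1.
Key eq: (k + 2)·f(k+1) = (k + 3)·f(k) + (1).
deg f ≤ 1 (via 1,1,0).
Solve for f: f(k) = k/2 (degree 1 ≤ 1).
Get s_k = R·t_k = k/(k + 2) with R(k) = B(k−1)f(k)/C(k) = k*(k + 3)/2.
s_(k+1) − s_k = 2/(k**2 + 5*k + 6) = t_k.
Σ_(k=1)^n t_k = s_(n+1) − s_(1) = ((n + 1)/(n + 3)) − (1/3), i.e. 2*n/(3*(n + 3)).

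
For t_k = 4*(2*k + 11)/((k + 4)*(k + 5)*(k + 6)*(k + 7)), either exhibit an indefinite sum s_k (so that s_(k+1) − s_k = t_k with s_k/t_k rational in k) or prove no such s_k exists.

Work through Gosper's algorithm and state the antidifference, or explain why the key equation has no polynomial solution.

r(k) = (k + 4)*(2*k + 13)/((k + 8)*(2*k + 11)) after simplifying.
Normal form (A,B,C) = (k + 4, k + 8, k + 11/2).
f must satisfy (k + 4)·f(k+1) − (k + 7)·f(k) = k + 11/2.
deg f ≤ 3 (via 1,1,1).
A polynomial solution: f(k) = k*(k + 5)*(k + 10)/48.
So s_k = (B(k−1)f/C)·t_k = (k*(k + 5)*(k + 7)*(k + 10)/(24*(2*k + 11)))·t_k = k*(k + 10)/(6*(k**2 + 10*k + 24)).
Verify: 4*(2*k + 11)/(k**4 + 22*k**3 + 179*k**2 + 638*k + 840) matches t_k.

s_k = k*(k + 10)/(6*(k**2 + 10*k + 24))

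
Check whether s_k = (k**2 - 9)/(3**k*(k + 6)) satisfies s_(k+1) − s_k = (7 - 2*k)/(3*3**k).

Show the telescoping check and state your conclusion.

s_(k+1) = ((k + 1)**2 - 9)/(3*3**k*(k + 7))
s_(k+1) − s_k = (-2*k**3 - 13*k**2 + 31*k + 141)/(3*3**k*(k**2 + 13*k + 42))
(s_(k+1) − s_k) − t_k = (2*k**2 + 8*k - 51)/(3**k*(k**2 + 13*k + 42))

Invalid: residual (2*k**2 + 8*k - 51)/(3**k*(k**2 + 13*k + 42)) ≠ 0.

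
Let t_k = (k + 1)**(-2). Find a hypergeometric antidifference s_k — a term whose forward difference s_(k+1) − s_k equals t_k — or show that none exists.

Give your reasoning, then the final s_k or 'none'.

none (Gosper's algorithm certifies no s_k)

Compute t_(k+1)/t_k: get (k + 1)**2/(k + 2)**2.
Take A(k)=k**2 + 2*k + 1, B(k)=k**2 + 4*k + 4, C(k)=1.
Need (k**2 + 2*k + 1)·f(k+1) − (k**2 + 2*k + 1)·f(k) = 1.
d = 0 from the (2,2,0) case.
Generic f = c0 gives residual -1; -1 = 0 cannot hold, so t_k is not Gosper-summable.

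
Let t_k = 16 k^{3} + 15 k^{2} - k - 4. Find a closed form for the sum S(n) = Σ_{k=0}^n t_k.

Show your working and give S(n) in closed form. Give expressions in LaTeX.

S(n) = 4 n^{4} + 13 n^{3} + 11 n^{2} - 2 n - 4

Step 1: r(k) = (16*k**3 + 63*k**2 + 77*k + 26)/(16*k**3 + 15*k**2 - k - 4).
Gosper form: A/B · C(k+1)/C(k) with A=1, B=1, C=k**3 + 15*k**2/16 - k/16 - 1/4.
f must satisfy (1)·f(k+1) − (1)·f(k) = k**3 + 15*k**2/16 - k/16 - 1/4.
deg f ≤ 4 (via 0,0,3).
Coefficient equations give f(k) = k*(4*k**3 - 3*k**2 - 4*k - 1)/16.
Get s_k = R·t_k = k*(4*k**3 - 3*k**2 - 4*k - 1) with R(k) = B(k−1)f(k)/C(k) = k*(4*k**3 - 3*k**2 - 4*k - 1)/(16*k**3 + 15*k**2 - k - 4).
Δs = 16*k**3 + 15*k**2 - k - 4, as required.
Σ_(k=0)^n t_k = s_(n+1) − s_(0) = (4*n**4 + 13*n**3 + 11*n**2 - 2*n - 4) − (0), i.e. 4*n**4 + 13*n**3 + 11*n**2 - 2*n - 4.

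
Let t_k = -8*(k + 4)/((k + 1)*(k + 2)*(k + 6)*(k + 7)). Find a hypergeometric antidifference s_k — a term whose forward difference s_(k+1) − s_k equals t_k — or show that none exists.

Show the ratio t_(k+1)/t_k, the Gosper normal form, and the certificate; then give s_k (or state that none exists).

s_k = 2*k*(-k - 7)/(3*(k**2 + 7*k + 6))

t_(k+1)/t_k = (k + 1)*(k + 5)*(k + 6)/((k + 3)*(k + 4)*(k + 8)).
Factor: A=k + 1; B=k + 8; C=k**4 + 16*k**3 + 95*k**2 + 248*k + 240.
Need (k + 1)·f(k+1) − (k + 7)·f(k) = k**4 + 16*k**3 + 95*k**2 + 248*k + 240.
Degrees (1,1,4) ⇒ d ≤ 6.
Solve for f: f(k) = k*(k + 2)*(k + 3)*(k + 4)*(k + 5)*(k + 7)/12 (degree 6 ≤ 6).
So s_k = (B(k−1)f/C)·t_k = (k*(k + 2)*(k + 7)**2/(12*(k + 4)))·t_k = 2*k*(-k - 7)/(3*(k**2 + 7*k + 6)).
s_(k+1) − s_k = 8*(-k - 4)/(k**4 + 16*k**3 + 83*k**2 + 152*k + 84) = t_k.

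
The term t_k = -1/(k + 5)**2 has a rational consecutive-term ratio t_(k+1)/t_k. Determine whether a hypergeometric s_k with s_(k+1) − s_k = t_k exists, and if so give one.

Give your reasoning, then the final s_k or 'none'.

Step 1: r(k) = (k + 5)**2/(k + 6)**2.
So A=k**2 + 10*k + 25 and B=k**2 + 12*k + 36, with C=1.
f must satisfy (k**2 + 10*k + 25)·f(k+1) − (k**2 + 10*k + 25)·f(k) = 1.
Bound: deg f ≤ 0.
Generic f = c0 gives residual -1; -1 = 0 cannot hold, so t_k is not Gosper-summable.

no hypergeometric antidifference exists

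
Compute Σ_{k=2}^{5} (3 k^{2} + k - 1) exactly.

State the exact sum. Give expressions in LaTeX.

Compute t_(k+1)/t_k: get (k + 3*(k + 1)**2)/(3*k**2 + k - 1).
Gosper form: A/B · C(k+1)/C(k) with A=1, B=1, C=k**2 + k/3 - 1/3.
Set up (1)·f(k+1) − (1)·f(k) − (k**2 + k/3 - 1/3) = 0.
d = 3 from the (0,0,2) case.
Solve for f: f(k) = k*(k**2 - k - 1)/3 (degree 3 ≤ 3).
So s_k = (B(k−1)f/C)·t_k = (k*(k**2 - k - 1)/(3*k**2 + k - 1))·t_k = k*(k**2 - k - 1).
Verify: 3*k**2 + k - 1 matches t_k.
Sum = s_(6) − s_(2); s_(6) = 174, s_(2) = 2 ⇒ 172.

Σ = 172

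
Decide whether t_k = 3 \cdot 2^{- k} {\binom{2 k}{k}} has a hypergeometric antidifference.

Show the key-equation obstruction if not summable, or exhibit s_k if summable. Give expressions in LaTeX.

No; the degree bound rules out any f.

Compute t_(k+1)/t_k: get (2*k + 1)/(k + 1).
Factor: A=2*k + 1; B=k + 1; C=1.
f must satisfy (2*k + 1)·f(k+1) − (k)·f(k) = 1.
Degrees (1,1,0) ⇒ d ≤ -1.
Bound -1 < 0, so the key equation has no polynomial solution.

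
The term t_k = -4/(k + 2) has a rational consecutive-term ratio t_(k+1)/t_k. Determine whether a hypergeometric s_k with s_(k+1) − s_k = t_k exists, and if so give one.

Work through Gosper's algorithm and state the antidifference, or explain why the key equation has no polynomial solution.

no hypergeometric antidifference exists

Compute t_(k+1)/t_k: get (k + 2)/(k + 3).
So A=k + 2 and B=k + 3, with C=1.
Need (k + 2)·f(k+1) − (k + 2)·f(k) = 1.
Degrees (1,1,0) ⇒ d ≤ 0.
f = c0 ⇒ A·f(k+1) − B(k−1)·f(k) − C = -1. The system {-1 = 0} is inconsistent; no antidifference.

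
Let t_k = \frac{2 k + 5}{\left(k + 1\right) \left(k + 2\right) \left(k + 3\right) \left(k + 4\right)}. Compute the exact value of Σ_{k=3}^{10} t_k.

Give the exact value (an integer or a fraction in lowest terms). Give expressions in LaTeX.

Compute t_(k+1)/t_k: get (k + 1)*(2*k + 7)/((k + 5)*(2*k + 5)).
A = k + 1, B = k + 5, C = k + 5/2.
Need (k + 1)·f(k+1) − (k + 4)·f(k) = k + 5/2.
From deg A=1, deg B=1, deg C=1: d=3.
Coefficient equations give f(k) = k*(k + 2)*(k + 4)/6.
Certificate R = B(k−1)f/C = k*(k + 2)*(k + 4)**2/(3*(2*k + 5)) gives s_k = k*(k + 4)/(3*(k**2 + 4*k + 3)).
Δs = (2*k + 5)/(k**4 + 10*k**3 + 35*k**2 + 50*k + 24), as required.
Sum = s_(11) − s_(3); s_(11) = 55/168, s_(3) = 7/24 ⇒ 1/28.

Σ = 1/28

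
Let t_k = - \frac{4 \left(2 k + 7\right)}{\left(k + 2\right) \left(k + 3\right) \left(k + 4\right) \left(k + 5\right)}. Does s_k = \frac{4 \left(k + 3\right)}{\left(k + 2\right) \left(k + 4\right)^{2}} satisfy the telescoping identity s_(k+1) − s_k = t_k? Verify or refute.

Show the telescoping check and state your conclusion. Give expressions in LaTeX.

s_(k+1) = 4*(k + 4)/((k + 3)*(k + 5)**2)
s_(k+1) − s_k = 4*((k + 2)*(k + 4)**3 - (k + 3)**2*(k + 5)**2)/((k + 2)*(k + 3)*(k + 4)**2*(k + 5)**2)
(s_(k+1) − s_k) − t_k = 4*(3*k**2 + 23*k + 43)/(k**6 + 23*k**5 + 217*k**4 + 1073*k**3 + 2926*k**2 + 4160*k + 2400)

Invalid: residual \frac{4 \left(3 k^{2} + 23 k + 43\right)}{k^{6} + 23 k^{5} + 217 k^{4} + 1073 k^{3} + 2926 k^{2} + 4160 k + 2400} ≠ 0.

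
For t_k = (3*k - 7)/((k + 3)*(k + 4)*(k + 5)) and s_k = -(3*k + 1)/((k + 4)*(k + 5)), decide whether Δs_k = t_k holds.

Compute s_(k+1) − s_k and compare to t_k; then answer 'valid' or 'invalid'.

Invalid: residual 12*(1 - k)/(k**4 + 18*k**3 + 119*k**2 + 342*k + 360) ≠ 0.

s_(k+1) = (-3*k - 4)/((k + 5)*(k + 6))
s_(k+1) − s_k = (3*k - 10)/(k**3 + 15*k**2 + 74*k + 120)
(s_(k+1) − s_k) − t_k = 12*(1 - k)/(k**4 + 18*k**3 + 119*k**2 + 342*k + 360)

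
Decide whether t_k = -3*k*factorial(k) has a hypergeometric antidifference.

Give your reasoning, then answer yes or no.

Yes. s_k = -3*factorial(k).

r(k) = (k + 1)**2/k after simplifying.
Gosper form: A/B · C(k+1)/C(k) with A=k + 1, B=1, C=k.
Solve (k + 1)·f(k+1) − (1)·f(k) = k.
Bound: deg f ≤ 0.
Solve for f: f(k) = 1 (degree 0 ≤ 0).
Certificate R = B(k−1)f/C = 1/k gives s_k = -3*factorial(k).
Verify: -3*k*factorial(k) matches t_k.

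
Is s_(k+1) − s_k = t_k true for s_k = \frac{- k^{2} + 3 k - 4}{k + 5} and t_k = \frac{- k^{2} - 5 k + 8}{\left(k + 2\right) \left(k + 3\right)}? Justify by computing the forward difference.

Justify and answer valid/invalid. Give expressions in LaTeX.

s_(k+1) = (-k**2 + k - 2)/(k + 6)
s_(k+1) − s_k = (-k**2 - 11*k + 14)/(k**2 + 11*k + 30)
(s_(k+1) − s_k) − t_k = 6*(5*k**2 + 11*k - 26)/(k**4 + 16*k**3 + 91*k**2 + 216*k + 180)

Invalid: residual \frac{6 \left(5 k^{2} + 11 k - 26\right)}{k^{4} + 16 k^{3} + 91 k^{2} + 216 k + 180} ≠ 0.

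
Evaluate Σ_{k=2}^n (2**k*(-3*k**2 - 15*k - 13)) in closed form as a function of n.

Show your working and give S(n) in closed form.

r(k) = 2*(3*k**2 + 21*k + 31)/(3*k**2 + 15*k + 13) after simplifying.
Normal form (A,B,C) = (2, 1, k**2 + 5*k + 13/3).
Solve (2)·f(k+1) − (1)·f(k) = k**2 + 5*k + 13/3.
d = 2 from the (0,0,2) case.
A polynomial solution: f(k) = (3*k**2 + 3*k + 1)/3.
Certificate R = B(k−1)f/C = (3*k**2 + 3*k + 1)/(3*k**2 + 15*k + 13) gives s_k = 2**k*(-3*k**2 - 3*k - 1).
s_(k+1) − s_k = 2**k*(-3*k**2 - 15*k - 13) = t_k.
s_(n+1) = 2**(n + 1)*(-3*n**2 - 9*n - 7) and s_(2) = -76, so S(n) = -6*2**n*n**2 - 18*2**n*n - 14*2**n + 76.

S(n) = -6*2**n*n**2 - 18*2**n*n - 14*2**n + 76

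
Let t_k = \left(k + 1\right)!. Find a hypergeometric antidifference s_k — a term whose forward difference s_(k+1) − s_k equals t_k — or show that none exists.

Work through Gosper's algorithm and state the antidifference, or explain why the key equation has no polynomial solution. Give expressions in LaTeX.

none (Gosper's algorithm certifies no s_k)

t_(k+1)/t_k = k + 2.
Factor: A=k + 2; B=1; C=1.
Need (k + 2)·f(k+1) − (1)·f(k) = 1.
Bound: deg f ≤ -1.
Negative degree bound (-1): no f exists, t_k not Gosper-summable.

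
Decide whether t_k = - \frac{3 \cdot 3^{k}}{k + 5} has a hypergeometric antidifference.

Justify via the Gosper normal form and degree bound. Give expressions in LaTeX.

Ratio r(k) = 3*(k + 5)/(k + 6).
So A=3*k + 15 and B=k + 6, with C=1.
f must satisfy (3*k + 15)·f(k+1) − (k + 5)·f(k) = 1.
d = -1 from the (1,1,0) case.
deg f ≤ -1 is impossible — no certificate.

No; the degree bound rules out any f.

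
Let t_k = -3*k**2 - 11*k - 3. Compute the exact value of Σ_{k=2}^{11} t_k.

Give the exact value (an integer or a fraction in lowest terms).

Σ = -2260

The ratio is (3*k**2 + 17*k + 17)/(3*k**2 + 11*k + 3).
Gosper form: A/B · C(k+1)/C(k) with A=1, B=1, C=k**2 + 11*k/3 + 1.
Set up (1)·f(k+1) − (1)·f(k) − (k**2 + 11*k/3 + 1) = 0.
d = 3 from the (0,0,2) case.
Solving with deg f ≤ 3: f(k) = k*(k**2 + 4*k - 2)/3.
So s_k = (B(k−1)f/C)·t_k = (k*(k**2 + 4*k - 2)/(3*k**2 + 11*k + 3))·t_k = k*(-k**2 - 4*k + 2).
s_(k+1) − s_k = -3*k**2 - 11*k - 3 = t_k.
Sum = s_(12) − s_(2); s_(12) = -2280, s_(2) = -20 ⇒ -2260.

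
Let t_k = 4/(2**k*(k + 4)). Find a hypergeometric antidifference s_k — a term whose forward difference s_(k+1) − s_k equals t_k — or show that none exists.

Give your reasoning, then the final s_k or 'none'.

Step 1: r(k) = (k + 4)/(2*(k + 5)).
Take A(k)=k/2 + 2, B(k)=k + 5, C(k)=1.
Need (k/2 + 2)·f(k+1) − (k + 4)·f(k) = 1.
Degrees (1,1,0) ⇒ d ≤ -1.
d = -1 < 0 ⇒ no nonzero polynomial f; not summable.

no hypergeometric antidifference exists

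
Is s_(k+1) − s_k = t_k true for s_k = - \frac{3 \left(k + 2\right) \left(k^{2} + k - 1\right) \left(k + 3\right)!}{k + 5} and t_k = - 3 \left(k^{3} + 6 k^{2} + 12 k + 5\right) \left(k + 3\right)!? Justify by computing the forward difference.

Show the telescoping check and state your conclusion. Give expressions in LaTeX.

s_(k+1) = -3*(k + 3)*(k**2 + 3*k + 1)*factorial(k + 4)/(k + 6)
s_(k+1) − s_k = -3*(k**5 + 14*k**4 + 75*k**3 + 194*k**2 + 223*k + 72)*factorial(k + 3)/((k + 5)*(k + 6))
(s_(k+1) − s_k) − t_k = 9*(k**4 + 11*k**3 + 41*k**2 + 64*k + 26)*factorial(k + 3)/((k + 5)*(k + 6))

Invalid: residual \frac{9 \left(k^{4} + 11 k^{3} + 41 k^{2} + 64 k + 26\right) \left(k + 3\right)!}{\left(k + 5\right) \left(k + 6\right)} ≠ 0.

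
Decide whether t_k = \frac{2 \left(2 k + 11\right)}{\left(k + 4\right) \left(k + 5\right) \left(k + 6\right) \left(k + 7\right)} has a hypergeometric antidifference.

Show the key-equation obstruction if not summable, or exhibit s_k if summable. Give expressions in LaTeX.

Ratio r(k) = (k + 4)*(2*k + 13)/((k + 8)*(2*k + 11)).
So A=k + 4 and B=k + 8, with C=k + 11/2.
Need (k + 4)·f(k+1) − (k + 7)·f(k) = k + 11/2.
From deg A=1, deg B=1, deg C=1: d=3.
Match coefficients ⇒ f(k) = k*(k + 5)*(k + 10)/48.
So s_k = (B(k−1)f/C)·t_k = (k*(k + 5)*(k + 7)*(k + 10)/(24*(2*k + 11)))·t_k = k*(k + 10)/(12*(k**2 + 10*k + 24)).
s_(k+1) − s_k = 2*(2*k + 11)/(k**4 + 22*k**3 + 179*k**2 + 638*k + 840) = t_k.

Yes. s_k = \frac{k \left(k + 10\right)}{12 \left(k^{2} + 10 k + 24\right)}.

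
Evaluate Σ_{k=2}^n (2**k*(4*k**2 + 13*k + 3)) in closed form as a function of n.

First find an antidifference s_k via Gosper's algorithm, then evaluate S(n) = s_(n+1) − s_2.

Step 1: r(k) = 2*(4*k**2 + 21*k + 20)/(4*k**2 + 13*k + 3).
Normal form (A,B,C) = (2, 1, k**2 + 13*k/4 + 3/4).
Key eq: (2)·f(k+1) = (1)·f(k) + (k**2 + 13*k/4 + 3/4).
From deg A=0, deg B=0, deg C=2: d=2.
Solving with deg f ≤ 2: f(k) = (4*k**2 - 3*k + 1)/4.
Get s_k = R·t_k = 2**k*(4*k**2 - 3*k + 1) with R(k) = B(k−1)f(k)/C(k) = (4*k**2 - 3*k + 1)/((k + 3)*(4*k + 1)).
Δs = 2**k*(4*k**2 + 13*k + 3), as required.
Evaluate: s_(n+1) = 2**(n + 1)*(4*n**2 + 5*n + 2); subtract s_(2) = 44 ⇒ S(n) = 8*2**n*n**2 + 10*2**n*n + 4*2**n - 44.

S(n) = 8*2**n*n**2 + 10*2**n*n + 4*2**n - 44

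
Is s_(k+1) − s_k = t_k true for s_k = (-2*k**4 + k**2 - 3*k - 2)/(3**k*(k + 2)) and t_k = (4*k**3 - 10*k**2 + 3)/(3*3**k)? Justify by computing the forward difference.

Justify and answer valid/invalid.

s_(k+1) = (-3*k - 2*(k + 1)**4 + (k + 1)**2 - 5)/(3*3**k*(k + 3))
s_(k+1) − s_k = (4*k**5 + 6*k**4 - 30*k**3 - 31*k**2 + 9*k + 6)/(3*3**k*(k**2 + 5*k + 6))
(s_(k+1) − s_k) − t_k = 2*(-2*k**4 - 2*k**3 + 13*k**2 - 3*k - 6)/(3*3**k*(k**2 + 5*k + 6))

Invalid: residual 2*(-2*k**4 - 2*k**3 + 13*k**2 - 3*k - 6)/(3*3**k*(k**2 + 5*k + 6)) ≠ 0.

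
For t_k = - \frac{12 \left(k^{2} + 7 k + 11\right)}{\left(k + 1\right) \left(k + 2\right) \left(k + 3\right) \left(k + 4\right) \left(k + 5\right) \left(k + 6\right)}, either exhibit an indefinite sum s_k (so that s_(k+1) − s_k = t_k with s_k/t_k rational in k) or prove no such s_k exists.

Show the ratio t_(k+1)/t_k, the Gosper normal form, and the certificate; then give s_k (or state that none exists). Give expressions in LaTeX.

s_k = \frac{4 k \left(- k^{2} - 9 k - 23\right)}{15 \left(k^{3} + 9 k^{2} + 23 k + 15\right)}

r(k) = (k + 1)*(7*k + (k + 1)**2 + 18)/((k + 7)*(k**2 + 7*k + 11)) after simplifying.
Gosper form: A/B · C(k+1)/C(k) with A=k + 1, B=k + 7, C=k**2 + 7*k + 11.
Key eq: (k + 1)·f(k+1) = (k + 6)·f(k) + (k**2 + 7*k + 11).
d = 5 from the (1,1,2) case.
Solve for f: f(k) = k*(k + 2)*(k + 4)*(k**2 + 9*k + 23)/45 (degree 5 ≤ 5).
Get s_k = R·t_k = 4*k*(-k**2 - 9*k - 23)/(15*(k**3 + 9*k**2 + 23*k + 15)) with R(k) = B(k−1)f(k)/C(k) = k*(k + 2)*(k + 4)*(k + 6)*(k**2 + 9*k + 23)/(45*(k**2 + 7*k + 11)).
Δs = 12*(-k**2 - 7*k - 11)/(k**6 + 21*k**5 + 175*k**4 + 735*k**3 + 1624*k**2 + 1764*k + 720), as required.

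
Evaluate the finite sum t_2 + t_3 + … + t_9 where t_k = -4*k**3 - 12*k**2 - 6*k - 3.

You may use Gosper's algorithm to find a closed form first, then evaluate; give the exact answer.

t_(k+1)/t_k = (4*k**3 + 24*k**2 + 42*k + 25)/(4*k**3 + 12*k**2 + 6*k + 3).
So A=1 and B=1, with C=k**3 + 3*k**2 + 3*k/2 + 3/4.
Key eq: (1)·f(k+1) = (1)·f(k) + (k**3 + 3*k**2 + 3*k/2 + 3/4).
Degrees (0,0,3) ⇒ d ≤ 4.
Match coefficients ⇒ f(k) = k*(k**3 + 2*k**2 - 2*k + 2)/4.
R(k) = B(k−1)·f(k)/C(k) = k*(k**3 + 2*k**2 - 2*k + 2)/(4*k**3 + 12*k**2 + 6*k + 3); s_k = R·t_k = k*(-k**3 - 2*k**2 + 2*k - 2).
s_(k+1) − s_k = -4*k**3 - 12*k**2 - 6*k - 3 = t_k.
Σ_(k=2)^(9) t_k = s_(10) − s_(2) = -11820 − (-28) = -11792.

Σ = -11792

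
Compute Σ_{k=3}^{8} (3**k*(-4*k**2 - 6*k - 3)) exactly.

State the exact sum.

Compute t_(k+1)/t_k: get 3*(4*k**2 + 14*k + 13)/(4*k**2 + 6*k + 3).
Take A(k)=3, B(k)=1, C(k)=k**2 + 3*k/2 + 3/4.
f must satisfy (3)·f(k+1) − (1)·f(k) = k**2 + 3*k/2 + 3/4.
From deg A=0, deg B=0, deg C=2: d=2.
Solve for f: f(k) = (2*k**2 - 3*k + 3)/4 (degree 2 ≤ 2).
Get s_k = R·t_k = 3**k*(-2*k**2 + 3*k - 3) with R(k) = B(k−1)f(k)/C(k) = (2*k**2 - 3*k + 3)/(4*k**2 + 6*k + 3).
s_(k+1) − s_k = 3**k*(-4*k**2 - 6*k - 3) = t_k.
Sum = s_(9) − s_(3); s_(9) = -2716254, s_(3) = -324 ⇒ -2715930.

Σ = -2715930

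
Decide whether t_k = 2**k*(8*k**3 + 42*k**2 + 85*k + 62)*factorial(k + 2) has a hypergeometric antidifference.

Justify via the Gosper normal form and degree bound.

Yes. s_k = 2**k*(4*k**2 + 3*k + 4)*factorial(k + 2).

t_(k+1)/t_k = 2*(8*k**4 + 90*k**3 + 391*k**2 + 776*k + 591)/(8*k**3 + 42*k**2 + 85*k + 62).
So A=2*k + 6 and B=1, with C=k**3 + 21*k**2/4 + 85*k/8 + 31/4.
Set up (2*k + 6)·f(k+1) − (1)·f(k) − (k**3 + 21*k**2/4 + 85*k/8 + 31/4) = 0.
Bound: deg f ≤ 2.
Coefficient equations give f(k) = (4*k**2 + 3*k + 4)/8.
Certificate R = B(k−1)f/C = (4*k**2 + 3*k + 4)/(8*k**3 + 42*k**2 + 85*k + 62) gives s_k = 2**k*(4*k**2 + 3*k + 4)*factorial(k + 2).
s_(k+1) − s_k = 2**k*(8*k**3 + 42*k**2 + 85*k + 62)*factorial(k + 2) = t_k.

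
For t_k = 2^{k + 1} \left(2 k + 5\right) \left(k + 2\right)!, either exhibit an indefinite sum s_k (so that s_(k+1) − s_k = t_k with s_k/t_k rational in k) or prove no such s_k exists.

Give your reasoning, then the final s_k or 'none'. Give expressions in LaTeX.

s_k = 2^{k + 1} \left(k + 2\right)!

Ratio r(k) = 2*(k + 3)*(2*k + 7)/(2*k + 5).
Factor: A=2*k + 6; B=1; C=k + 5/2.
Key eq: (2*k + 6)·f(k+1) = (1)·f(k) + (k + 5/2).
d = 0 from the (1,0,1) case.
Solving with deg f ≤ 0: f(k) = 1/2.
Get s_k = R·t_k = 2**(k + 1)*factorial(k + 2) with R(k) = B(k−1)f(k)/C(k) = 1/(2*k + 5).
Δs = 2**(k + 1)*(2*k + 5)*factorial(k + 2), as required.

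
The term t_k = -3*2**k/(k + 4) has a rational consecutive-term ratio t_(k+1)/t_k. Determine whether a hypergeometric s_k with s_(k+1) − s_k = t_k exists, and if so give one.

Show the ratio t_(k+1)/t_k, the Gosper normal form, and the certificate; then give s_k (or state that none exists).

The ratio is 2*(k + 4)/(k + 5).
Factor: A=2*k + 8; B=k + 5; C=1.
Key eq: (2*k + 8)·f(k+1) = (k + 4)·f(k) + (1).
d = -1 from the (1,1,0) case.
d = -1 < 0 ⇒ no nonzero polynomial f; not summable.

none — t_k is not Gosper-summable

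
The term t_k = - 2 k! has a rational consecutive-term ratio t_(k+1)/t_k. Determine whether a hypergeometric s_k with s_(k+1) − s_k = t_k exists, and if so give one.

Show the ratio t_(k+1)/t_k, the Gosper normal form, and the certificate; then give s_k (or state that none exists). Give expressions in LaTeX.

none (Gosper's algorithm certifies no s_k)

t_(k+1)/t_k = k + 1.
Normal form (A,B,C) = (k + 1, 1, 1).
Solve (k + 1)·f(k+1) − (1)·f(k) = 1.
Degrees (1,0,0) ⇒ d ≤ -1.
d = -1 < 0 ⇒ no nonzero polynomial f; not summable.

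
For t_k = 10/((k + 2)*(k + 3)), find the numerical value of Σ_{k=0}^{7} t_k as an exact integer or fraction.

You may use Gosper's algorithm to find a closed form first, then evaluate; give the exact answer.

Σ = 4

t_(k+1)/t_k = (k + 2)/(k + 4).
Take A(k)=k + 2, B(k)=k + 4, C(k)=1.
Need (k + 2)·f(k+1) − (k + 3)·f(k) = 1.
Degrees (1,1,0) ⇒ d ≤ 1.
A polynomial solution: f(k) = k/2.
So s_k = (B(k−1)f/C)·t_k = (k*(k + 3)/2)·t_k = 5*k/(k + 2).
Δs = 10/(k**2 + 5*k + 6), as required.
Σ_(k=0)^(7) t_k = s_(8) − s_(0) = 4 − (0) = 4.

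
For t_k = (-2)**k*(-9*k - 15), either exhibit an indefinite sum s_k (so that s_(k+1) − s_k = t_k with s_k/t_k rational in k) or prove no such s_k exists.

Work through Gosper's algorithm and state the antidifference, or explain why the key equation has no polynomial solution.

t_(k+1)/t_k = 2*(-3*k - 8)/(3*k + 5).
A = -2, B = 1, C = k + 5/3.
f must satisfy (-2)·f(k+1) − (1)·f(k) = k + 5/3.
Bound: deg f ≤ 1.
Match coefficients ⇒ f(k) = -(k + 1)/3.
Get s_k = R·t_k = 3*(-2)**k*(k + 1) with R(k) = B(k−1)f(k)/C(k) = -(k + 1)/(3*k + 5).
Verify: (-2)**k*(-9*k - 15) matches t_k.

s_k = 3*(-2)**k*(k + 1)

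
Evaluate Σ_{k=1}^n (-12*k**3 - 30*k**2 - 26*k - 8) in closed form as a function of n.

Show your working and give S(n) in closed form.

S(n) = n*(-3*n**3 - 16*n**2 - 31*n - 26)

Ratio r(k) = (6*k**3 + 33*k**2 + 61*k + 38)/(6*k**3 + 15*k**2 + 13*k + 4).
Take A(k)=1, B(k)=1, C(k)=k**3 + 5*k**2/2 + 13*k/6 + 2/3.
Set up (1)·f(k+1) − (1)·f(k) − (k**3 + 5*k**2/2 + 13*k/6 + 2/3) = 0.
Degrees (0,0,3) ⇒ d ≤ 4.
Solve for f: f(k) = k**2*(k + 1)*(3*k + 1)/12 (degree 4 ≤ 4).
So s_k = (B(k−1)f/C)·t_k = (k**2*(3*k + 1)/(2*(6*k**2 + 9*k + 4)))·t_k = k**2*(-3*k**2 - 4*k - 1).
Δs = -12*k**3 - 30*k**2 - 26*k - 8, as required.
Telescope: S(n) = s_(n+1) − s_(1) = -3*n**4 - 16*n**3 - 31*n**2 - 26*n - 8 − (-8) = n*(-3*n**3 - 16*n**2 - 31*n - 26).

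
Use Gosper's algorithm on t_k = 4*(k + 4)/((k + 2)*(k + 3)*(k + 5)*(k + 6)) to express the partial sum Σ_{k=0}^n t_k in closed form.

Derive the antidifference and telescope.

Ratio r(k) = (k + 2)*(k + 5)**2/((k + 4)**2*(k + 7)).
So A=k + 2 and B=k + 7, with C=k**2 + 8*k + 16.
f must satisfy (k + 2)·f(k+1) − (k + 6)·f(k) = k**2 + 8*k + 16.
deg f ≤ 4 (via 1,1,2).
Solve for f: f(k) = k*(k + 3)*(k + 4)*(k + 7)/20 (degree 4 ≤ 4).
Certificate R = B(k−1)f/C = k*(k + 3)*(k + 6)*(k + 7)/(20*(k + 4)) gives s_k = k*(k + 7)/(5*(k**2 + 7*k + 10)).
s_(k+1) − s_k = 4*(k + 4)/(k**4 + 16*k**3 + 91*k**2 + 216*k + 180) = t_k.
Evaluate: s_(n+1) = (n**2 + 9*n + 8)/(5*(n**2 + 9*n + 18)); subtract s_(0) = 0 ⇒ S(n) = (n**2 + 9*n + 8)/(5*(n**2 + 9*n + 18)).

S(n) = (n**2 + 9*n + 8)/(5*(n**2 + 9*n + 18))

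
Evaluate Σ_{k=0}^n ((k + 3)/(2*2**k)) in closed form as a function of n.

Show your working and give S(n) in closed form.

S(n) = 2**(-n - 1)*(2**(n + 3) - n - 5)

Step 1: r(k) = (k + 4)/(2*(k + 3)).
Factor: A=1/2; B=1; C=k + 3.
Need (1/2)·f(k+1) − (1)·f(k) = k + 3.
Bound: deg f ≤ 1.
Match coefficients ⇒ f(k) = -2*(k + 4).
Then R = B(k−1)f/C = -2*(k + 4)/(k + 3), so s_k = R(k)·t_k = (-k - 4)/2**k.
Check: Δs_k = (k + 3)/(2*2**k). ✓
s_(n+1) = 2**(-n - 1)*(-n - 5) and s_(0) = -4, so S(n) = 2**(-n - 1)*(2**(n + 3) - n - 5).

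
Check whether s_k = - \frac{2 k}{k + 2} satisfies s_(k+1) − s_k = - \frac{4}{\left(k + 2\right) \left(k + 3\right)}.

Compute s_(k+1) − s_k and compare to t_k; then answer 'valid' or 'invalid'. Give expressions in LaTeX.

valid; difference matches t_k

s_(k+1) = 2*(-k - 1)/(k + 3)
s_(k+1) − s_k = -4/(k**2 + 5*k + 6)
(s_(k+1) − s_k) − t_k = 0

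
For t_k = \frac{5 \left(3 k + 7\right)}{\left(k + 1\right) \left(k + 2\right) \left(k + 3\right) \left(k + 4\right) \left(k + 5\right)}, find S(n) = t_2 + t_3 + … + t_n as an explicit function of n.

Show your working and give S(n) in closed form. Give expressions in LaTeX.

S(n) = \frac{n^{3} + 11 n^{2} + 38 n - 50}{18 \left(n^{3} + 11 n^{2} + 38 n + 40\right)}

Step 1: r(k) = (k + 1)*(3*k + 10)/((k + 6)*(3*k + 7)).
Normal form (A,B,C) = (k + 1, k + 6, k + 7/3).
Set up (k + 1)·f(k+1) − (k + 5)·f(k) − (k + 7/3) = 0.
Bound: deg f ≤ 4.
A polynomial solution: f(k) = k*(k + 2)*(k**2 + 8*k + 19)/36.
So s_k = (B(k−1)f/C)·t_k = (k*(k + 2)*(k + 5)*(k**2 + 8*k + 19)/(12*(3*k + 7)))·t_k = 5*k*(k**2 + 8*k + 19)/(12*(k**3 + 8*k**2 + 19*k + 12)).
s_(k+1) − s_k = 5*(3*k + 7)/(k**5 + 15*k**4 + 85*k**3 + 225*k**2 + 274*k + 120) = t_k.
Σ_(k=2)^n t_k = s_(n+1) − s_(2) = (5*(n**3 + 11*n**2 + 38*n + 28)/(12*(n**3 + 11*n**2 + 38*n + 40))) − (13/36), i.e. (n**3 + 11*n**2 + 38*n - 50)/(18*(n**3 + 11*n**2 + 38*n + 40)).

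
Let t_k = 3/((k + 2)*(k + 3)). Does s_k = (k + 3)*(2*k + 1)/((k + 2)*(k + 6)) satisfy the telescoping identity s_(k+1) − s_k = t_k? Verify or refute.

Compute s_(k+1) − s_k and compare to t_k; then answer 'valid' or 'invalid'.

Invalid: residual 3*(2*k**2 + 4*k - 15)/(k**4 + 18*k**3 + 113*k**2 + 288*k + 252) ≠ 0.

s_(k+1) = (k + 4)*(2*k + 3)/((k + 3)*(k + 7))
s_(k+1) − s_k = 3*(3*k**2 + 17*k + 27)/(k**4 + 18*k**3 + 113*k**2 + 288*k + 252)
(s_(k+1) − s_k) − t_k = 3*(2*k**2 + 4*k - 15)/(k**4 + 18*k**3 + 113*k**2 + 288*k + 252)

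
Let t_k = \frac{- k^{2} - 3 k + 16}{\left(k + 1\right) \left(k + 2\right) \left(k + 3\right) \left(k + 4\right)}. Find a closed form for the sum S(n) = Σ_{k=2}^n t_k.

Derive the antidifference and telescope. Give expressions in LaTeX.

r(k) = (k + 1)*(3*k + (k + 1)**2 - 13)/((k + 5)*(k**2 + 3*k - 16)) after simplifying.
Take A(k)=k + 1, B(k)=k + 5, C(k)=k**2 + 3*k - 16.
Solve (k + 1)·f(k+1) − (k + 4)·f(k) = k**2 + 3*k - 16.
d = 3 from the (1,1,2) case.
Solving with deg f ≤ 3: f(k) = -k*(2*k**2 + 15*k + 31)/3.
Get s_k = R·t_k = k*(2*k**2 + 15*k + 31)/(3*(k + 1)*(k + 2)*(k + 3)) with R(k) = B(k−1)f(k)/C(k) = -k*(k + 4)*(2*k**2 + 15*k + 31)/(3*(k**2 + 3*k - 16)).
Verify: (-k**2 - 3*k + 16)/(k**4 + 10*k**3 + 35*k**2 + 50*k + 24) matches t_k.
Telescope: S(n) = s_(n+1) − s_(2) = (2*n**3 + 21*n**2 + 67*n + 48)/(3*(n**3 + 9*n**2 + 26*n + 24)) − (23/30) = (-n**3 + n**2 + 24*n - 24)/(10*(n**3 + 9*n**2 + 26*n + 24)).

S(n) = \frac{- n^{3} + n^{2} + 24 n - 24}{10 \left(n^{3} + 9 n^{2} + 26 n + 24\right)}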